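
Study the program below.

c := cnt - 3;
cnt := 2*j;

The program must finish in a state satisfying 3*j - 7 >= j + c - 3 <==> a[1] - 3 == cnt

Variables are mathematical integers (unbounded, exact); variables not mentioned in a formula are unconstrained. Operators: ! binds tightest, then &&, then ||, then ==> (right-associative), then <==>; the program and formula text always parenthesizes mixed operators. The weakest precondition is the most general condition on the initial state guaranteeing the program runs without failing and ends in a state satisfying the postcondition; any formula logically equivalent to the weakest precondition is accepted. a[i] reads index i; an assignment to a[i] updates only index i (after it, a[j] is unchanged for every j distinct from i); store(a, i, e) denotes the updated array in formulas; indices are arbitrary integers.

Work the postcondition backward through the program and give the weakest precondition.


Working backward. After the program, the postcondition 3*j - 7 >= j + c - 3 <==> a[1] - 3 == cnt must hold; in canonical form it is 2*j >= c + 4 <==> a[1] == cnt + 3.
Before cnt := 2*j: 2*j >= c + 4 <==> a[1] == 2*j + 3
Before c := cnt - 3: 2*j >= cnt + 1 <==> a[1] == 2*j + 3
Answer: WP = 2*j >= cnt + 1 <==> a[1] == 2*j + 3


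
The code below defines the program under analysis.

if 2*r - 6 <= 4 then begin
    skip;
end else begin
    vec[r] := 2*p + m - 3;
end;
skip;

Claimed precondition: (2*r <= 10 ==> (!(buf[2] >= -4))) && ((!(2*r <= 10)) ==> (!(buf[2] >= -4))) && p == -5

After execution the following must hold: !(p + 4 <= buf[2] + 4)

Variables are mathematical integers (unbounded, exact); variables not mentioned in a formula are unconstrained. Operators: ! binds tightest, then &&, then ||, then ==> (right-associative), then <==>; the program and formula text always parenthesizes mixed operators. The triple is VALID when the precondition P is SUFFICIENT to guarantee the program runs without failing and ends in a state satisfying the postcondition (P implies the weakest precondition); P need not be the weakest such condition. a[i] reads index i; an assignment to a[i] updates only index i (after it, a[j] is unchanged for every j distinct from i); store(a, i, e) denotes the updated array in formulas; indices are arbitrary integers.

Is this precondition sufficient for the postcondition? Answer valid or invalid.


Working backward. After the program, the postcondition !(p + 4 <= buf[2] + 4) must hold; in canonical form it is !(p <= buf[2]).
Before skip: !(p <= buf[2])
Then branch requires !(p <= buf[2]); else branch requires !(p <= buf[2]).
Before the if: (2*r <= 10 ==> (!(p <= buf[2]))) && ((!(2*r <= 10)) ==> (!(p <= buf[2])))
The weakest precondition is (2*r <= 10 ==> (!(p <= buf[2]))) && ((!(2*r <= 10)) ==> (!(p <= buf[2]))).
Check whether (2*r <= 10 ==> (!(buf[2] >= -4))) && ((!(2*r <= 10)) ==> (!(buf[2] >= -4))) && p == -5 implies it.
Countermodel: at the initial state buf = {[2] = -5, elsewhere -5}, p = -5, r = 6, the precondition holds but the weakest precondition fails.
Answer: invalid


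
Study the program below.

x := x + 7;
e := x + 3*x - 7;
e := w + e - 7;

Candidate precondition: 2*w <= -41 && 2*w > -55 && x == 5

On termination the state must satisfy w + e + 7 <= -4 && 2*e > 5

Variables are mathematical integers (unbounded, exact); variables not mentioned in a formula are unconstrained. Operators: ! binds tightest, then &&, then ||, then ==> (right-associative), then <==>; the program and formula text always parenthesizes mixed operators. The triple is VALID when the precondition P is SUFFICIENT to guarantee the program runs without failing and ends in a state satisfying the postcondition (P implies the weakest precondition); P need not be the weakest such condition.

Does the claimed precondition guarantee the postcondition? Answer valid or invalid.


Working backward. After the program, the postcondition w + e + 7 <= -4 && 2*e > 5 must hold; in canonical form it is e + w <= -11 && 2*e > 5.
Before e := w + e - 7: e + 2*w <= -4 && 2*e + 2*w > 19
Before e := x + 3*x - 7: 2*w + 4*x <= 3 && 2*w + 8*x > 33
Before x := x + 7: 2*w + 4*x <= -25 && 2*w + 8*x > -23
The weakest precondition is 2*w + 4*x <= -25 && 2*w + 8*x > -23.
Check whether 2*w <= -41 && 2*w > -55 && x == 5 implies it.
Countermodel: at the initial state w = -21, x = 5, the precondition holds but the weakest precondition fails.
Answer: invalid


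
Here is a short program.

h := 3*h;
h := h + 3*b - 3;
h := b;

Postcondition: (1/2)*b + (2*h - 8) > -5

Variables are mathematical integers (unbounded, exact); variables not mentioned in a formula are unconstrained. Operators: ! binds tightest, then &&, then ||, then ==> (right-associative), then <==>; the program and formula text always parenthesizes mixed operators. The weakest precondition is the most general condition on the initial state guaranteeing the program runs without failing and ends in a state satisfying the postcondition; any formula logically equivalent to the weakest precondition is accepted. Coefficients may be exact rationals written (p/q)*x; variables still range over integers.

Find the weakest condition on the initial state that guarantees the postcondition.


Working backward. After the program, the postcondition (1/2)*b + (2*h - 8) > -5 must hold; in canonical form it is (1/2)*b + 2*h > 3.
Before h := b: (5/2)*b > 3
Before h := h + 3*b - 3: (5/2)*b > 3
Before h := 3*h: (5/2)*b > 3
Answer: WP = (5/2)*b > 3


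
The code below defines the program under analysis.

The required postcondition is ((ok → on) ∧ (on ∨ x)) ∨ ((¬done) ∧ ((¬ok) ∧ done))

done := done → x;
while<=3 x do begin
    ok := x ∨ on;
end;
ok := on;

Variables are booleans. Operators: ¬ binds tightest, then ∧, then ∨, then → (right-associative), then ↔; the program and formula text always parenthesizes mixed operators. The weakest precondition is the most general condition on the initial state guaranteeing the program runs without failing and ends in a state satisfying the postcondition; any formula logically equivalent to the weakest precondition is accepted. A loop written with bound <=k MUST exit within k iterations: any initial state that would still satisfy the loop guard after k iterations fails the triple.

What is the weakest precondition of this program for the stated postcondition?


Working backward. After the program, the postcondition ((ok → on) ∧ (on ∨ x)) ∨ ((¬done) ∧ ((¬ok) ∧ done)) must hold; in canonical form it is (ok → on) ∧ (on ∨ x).
Before ok := on: on ∨ x
Before the loop (bound <=3), unroll the exhaustion recursion (WP_0 = exit-now case; WP_j = one more guarded iteration, up to j = 3):
  WP_0: (¬x) ∧ (on ∨ x)
  WP_1: (x → ((¬x) ∧ (on ∨ x))) ∧ ((¬x) → (on ∨ x))
  WP_2: (x → ((x → ((¬x) ∧ (on ∨ x))) ∧ ((¬x) → (on ∨ x)))) ∧ ((¬x) → (on ∨ x))
  WP_3: (x → ((x → ((x → ((¬x) ∧ (on ∨ x))) ∧ ((¬x) → (on ∨ x)))) ∧ ((¬x) → (on ∨ x)))) ∧ ((¬x) → (on ∨ x))
So before the loop: (x → ((x → ((x → ((¬x) ∧ (on ∨ x))) ∧ ((¬x) → (on ∨ x)))) ∧ ((¬x) → (on ∨ x)))) ∧ ((¬x) → (on ∨ x))
Before done := done → x: (x → ((x → ((x → ((¬x) ∧ (on ∨ x))) ∧ ((¬x) → (on ∨ x)))) ∧ ((¬x) → (on ∨ x)))) ∧ ((¬x) → (on ∨ x))
Answer: WP = (x → ((x → ((x → ((¬x) ∧ (on ∨ x))) ∧ ((¬x) → (on ∨ x)))) ∧ ((¬x) → (on ∨ x)))) ∧ ((¬x) → (on ∨ x))


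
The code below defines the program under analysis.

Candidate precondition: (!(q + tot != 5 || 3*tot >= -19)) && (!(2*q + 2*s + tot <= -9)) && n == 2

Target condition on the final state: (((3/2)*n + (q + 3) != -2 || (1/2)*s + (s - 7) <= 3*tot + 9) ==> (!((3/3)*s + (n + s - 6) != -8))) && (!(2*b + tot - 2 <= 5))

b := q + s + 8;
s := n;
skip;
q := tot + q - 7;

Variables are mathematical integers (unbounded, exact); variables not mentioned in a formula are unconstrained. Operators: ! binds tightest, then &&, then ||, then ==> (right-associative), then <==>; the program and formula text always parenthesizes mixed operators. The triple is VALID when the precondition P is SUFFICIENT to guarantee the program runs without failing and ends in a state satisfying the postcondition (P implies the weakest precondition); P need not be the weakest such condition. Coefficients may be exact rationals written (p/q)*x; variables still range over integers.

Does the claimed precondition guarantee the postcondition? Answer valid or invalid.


Working backward. After the program, the postcondition (((3/2)*n + (q + 3) != -2 || (1/2)*s + (s - 7) <= 3*tot + 9) ==> (!((3/3)*s + (n + s - 6) != -8))) && (!(2*b + tot - 2 <= 5)) must hold; in canonical form it is (((3/2)*n + q != -5 || (3/2)*s <= 3*tot + 16) ==> (!(n + 2*s != -2))) && (!(2*b + tot <= 7)).
Before q := tot + q - 7: (((3/2)*n + q + tot != 2 || (3/2)*s <= 3*tot + 16) ==> (!(n + 2*s != -2))) && (!(2*b + tot <= 7))
Before skip: (((3/2)*n + q + tot != 2 || (3/2)*s <= 3*tot + 16) ==> (!(n + 2*s != -2))) && (!(2*b + tot <= 7))
Before s := n: (((3/2)*n + q + tot != 2 || (3/2)*n <= 3*tot + 16) ==> (!(3*n != -2))) && (!(2*b + tot <= 7))
Before b := q + s + 8: (((3/2)*n + q + tot != 2 || (3/2)*n <= 3*tot + 16) ==> (!(3*n != -2))) && (!(2*q + 2*s + tot <= -9))
The weakest precondition is (((3/2)*n + q + tot != 2 || (3/2)*n <= 3*tot + 16) ==> (!(3*n != -2))) && (!(2*q + 2*s + tot <= -9)).
Check whether (!(q + tot != 5 || 3*tot >= -19)) && (!(2*q + 2*s + tot <= -9)) && n == 2 implies it.
Countermodel: at the initial state n = 2, q = 12, s = 0, tot = -7, the precondition holds but the weakest precondition fails.
Answer: invalid


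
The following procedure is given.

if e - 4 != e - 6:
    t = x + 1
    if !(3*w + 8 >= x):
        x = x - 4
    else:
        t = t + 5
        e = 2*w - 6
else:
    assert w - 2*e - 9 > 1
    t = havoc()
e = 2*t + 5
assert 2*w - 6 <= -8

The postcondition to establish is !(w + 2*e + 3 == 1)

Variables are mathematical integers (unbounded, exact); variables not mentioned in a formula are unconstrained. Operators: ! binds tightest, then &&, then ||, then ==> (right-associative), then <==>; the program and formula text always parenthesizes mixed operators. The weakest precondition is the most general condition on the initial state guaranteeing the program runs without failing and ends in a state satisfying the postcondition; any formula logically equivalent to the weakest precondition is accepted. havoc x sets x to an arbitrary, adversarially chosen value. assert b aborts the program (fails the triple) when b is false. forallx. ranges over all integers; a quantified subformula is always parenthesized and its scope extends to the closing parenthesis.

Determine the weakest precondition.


Working backward. After the program, the postcondition !(w + 2*e + 3 == 1) must hold; in canonical form it is !(2*e + w == -2).
Before assert 2*w - 6 <= -8: 2*w <= -2 && (!(2*e + w == -2))
Before e := 2*t + 5: 2*w <= -2 && (!(4*t + w == -12))
Then branch requires ((!(3*w >= x - 8)) ==> (2*w <= -2 && (!(w + 4*x == -16)))) && (3*w >= x - 8 ==> (2*w <= -2 && (!(w + 4*x == -36)))); else branch requires w > 2*e + 10 && (forall t_1. (2*w <= -2 && (!(4*t_1 + w == -12)))).
Before the if: ((!(3*w >= x - 8)) ==> (2*w <= -2 && (!(w + 4*x == -16)))) && (3*w >= x - 8 ==> (2*w <= -2 && (!(w + 4*x == -36))))
Answer: WP = ((!(3*w >= x - 8)) ==> (2*w <= -2 && (!(w + 4*x == -16)))) && (3*w >= x - 8 ==> (2*w <= -2 && (!(w + 4*x == -36))))


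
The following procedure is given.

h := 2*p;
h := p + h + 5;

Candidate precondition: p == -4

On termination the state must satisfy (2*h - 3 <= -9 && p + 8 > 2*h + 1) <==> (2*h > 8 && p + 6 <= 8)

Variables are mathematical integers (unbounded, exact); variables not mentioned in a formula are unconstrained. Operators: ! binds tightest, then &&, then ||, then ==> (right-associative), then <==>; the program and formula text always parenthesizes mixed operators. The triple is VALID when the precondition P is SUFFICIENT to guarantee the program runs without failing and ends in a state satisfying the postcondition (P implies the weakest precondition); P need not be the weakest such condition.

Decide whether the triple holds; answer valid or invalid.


Working backward. After the program, the postcondition (2*h - 3 <= -9 && p + 8 > 2*h + 1) <==> (2*h > 8 && p + 6 <= 8) must hold; in canonical form it is (2*h <= -6 && p > 2*h - 7) <==> (2*h > 8 && p <= 2).
Before h := p + h + 5: (2*h + 2*p <= -16 && 2*h + p < -3) <==> (2*h + 2*p > -2 && p <= 2)
Before h := 2*p: (6*p <= -16 && 5*p < -3) <==> (6*p > -2 && p <= 2)
The weakest precondition is (6*p <= -16 && 5*p < -3) <==> (6*p > -2 && p <= 2).
Check whether p == -4 implies it.
Countermodel: at the initial state p = -4, the precondition holds but the weakest precondition fails.
Answer: invalid


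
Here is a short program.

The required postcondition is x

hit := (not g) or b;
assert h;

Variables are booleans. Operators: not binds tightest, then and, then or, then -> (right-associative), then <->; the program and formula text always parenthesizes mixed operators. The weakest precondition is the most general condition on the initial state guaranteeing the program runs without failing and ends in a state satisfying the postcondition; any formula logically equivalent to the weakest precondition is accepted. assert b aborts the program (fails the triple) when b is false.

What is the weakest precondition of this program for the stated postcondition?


Working backward. After the program, x must hold.
Before assert h: h and x
Before hit := (not g) or b: h and x
Answer: WP = h and x


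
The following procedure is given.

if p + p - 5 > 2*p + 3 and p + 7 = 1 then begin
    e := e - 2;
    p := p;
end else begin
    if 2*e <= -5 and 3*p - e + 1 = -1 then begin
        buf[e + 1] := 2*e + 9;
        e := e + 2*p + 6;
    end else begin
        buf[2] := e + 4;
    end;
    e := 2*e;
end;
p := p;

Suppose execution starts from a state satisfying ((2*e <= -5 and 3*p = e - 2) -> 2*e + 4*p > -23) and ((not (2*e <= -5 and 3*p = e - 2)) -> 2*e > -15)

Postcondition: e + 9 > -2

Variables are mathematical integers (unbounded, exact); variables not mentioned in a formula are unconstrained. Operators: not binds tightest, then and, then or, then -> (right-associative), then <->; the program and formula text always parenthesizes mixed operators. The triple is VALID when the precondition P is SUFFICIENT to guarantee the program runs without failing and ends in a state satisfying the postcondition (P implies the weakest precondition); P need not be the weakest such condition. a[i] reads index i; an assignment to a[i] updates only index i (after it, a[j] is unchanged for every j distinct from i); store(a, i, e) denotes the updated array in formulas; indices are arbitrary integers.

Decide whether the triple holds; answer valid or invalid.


Working backward. After the program, the postcondition e + 9 > -2 must hold; in canonical form it is e > -11.
Before p := p: e > -11
Then branch requires e > -9; else branch requires ((2*e <= -5 and 3*p = e - 2) -> 2*e + 4*p > -23) and ((not (2*e <= -5 and 3*p = e - 2)) -> 2*e > -11).
Before the if: ((2*e <= -5 and 3*p = e - 2) -> 2*e + 4*p > -23) and ((not (2*e <= -5 and 3*p = e - 2)) -> 2*e > -11)
The weakest precondition is ((2*e <= -5 and 3*p = e - 2) -> 2*e + 4*p > -23) and ((not (2*e <= -5 and 3*p = e - 2)) -> 2*e > -11).
Check whether ((2*e <= -5 and 3*p = e - 2) -> 2*e + 4*p > -23) and ((not (2*e <= -5 and 3*p = e - 2)) -> 2*e > -15) implies it.
Countermodel: at the initial state e = -6, p = -3, the precondition holds but the weakest precondition fails.
Answer: invalid


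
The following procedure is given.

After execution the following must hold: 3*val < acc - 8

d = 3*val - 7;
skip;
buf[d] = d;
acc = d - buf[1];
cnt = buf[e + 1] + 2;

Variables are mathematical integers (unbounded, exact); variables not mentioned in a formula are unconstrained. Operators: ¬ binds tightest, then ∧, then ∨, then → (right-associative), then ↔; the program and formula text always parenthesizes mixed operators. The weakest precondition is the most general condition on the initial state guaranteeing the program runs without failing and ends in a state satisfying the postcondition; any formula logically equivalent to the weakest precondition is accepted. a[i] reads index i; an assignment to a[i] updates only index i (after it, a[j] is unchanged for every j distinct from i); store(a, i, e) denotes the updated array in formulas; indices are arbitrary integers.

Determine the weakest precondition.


Working backward. After the program, 3*val < acc - 8 must hold.
Before cnt := buf[e + 1] + 2: 3*val < acc - 8
Before acc := d - buf[1]: buf[1] + 3*val < d - 8
Before buf[d] := d: store(buf, d, d)[1] + 3*val < d - 8
Before skip: store(buf, d, d)[1] + 3*val < d - 8
Before d := 3*val - 7: store(buf, 3*val - 7, 3*val - 7)[1] < -15
Answer: WP = store(buf, 3*val - 7, 3*val - 7)[1] < -15


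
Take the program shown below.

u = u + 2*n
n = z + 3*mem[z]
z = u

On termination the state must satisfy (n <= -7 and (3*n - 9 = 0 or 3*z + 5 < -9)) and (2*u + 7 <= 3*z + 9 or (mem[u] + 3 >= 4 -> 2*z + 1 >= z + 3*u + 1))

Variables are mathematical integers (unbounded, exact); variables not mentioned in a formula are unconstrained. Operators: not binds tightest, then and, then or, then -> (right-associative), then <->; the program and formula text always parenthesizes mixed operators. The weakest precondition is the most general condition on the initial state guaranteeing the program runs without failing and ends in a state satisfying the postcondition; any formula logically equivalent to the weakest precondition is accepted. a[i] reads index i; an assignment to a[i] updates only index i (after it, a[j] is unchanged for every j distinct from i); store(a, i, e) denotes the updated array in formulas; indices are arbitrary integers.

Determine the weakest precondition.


Working backward. After the program, the postcondition (n <= -7 and (3*n - 9 = 0 or 3*z + 5 < -9)) and (2*u + 7 <= 3*z + 9 or (mem[u] + 3 >= 4 -> 2*z + 1 >= z + 3*u + 1)) must hold; in canonical form it is n <= -7 and (3*n = 9 or 3*z < -14) and (2*u <= 3*z + 2 or (mem[u] >= 1 -> z >= 3*u)).
Before z := u: n <= -7 and (3*n = 9 or 3*u < -14) and (u >= -2 or (mem[u] >= 1 -> 2*u <= 0))
Before n := z + 3*mem[z]: 3*mem[z] + z <= -7 and (9*mem[z] + 3*z = 9 or 3*u < -14) and (u >= -2 or (mem[u] >= 1 -> 2*u <= 0))
Before u := u + 2*n: 3*mem[z] + z <= -7 and (9*mem[z] + 3*z = 9 or 6*n + 3*u < -14) and (2*n + u >= -2 or (mem[2*n + u] >= 1 -> 4*n + 2*u <= 0))
Answer: WP = 3*mem[z] + z <= -7 and (9*mem[z] + 3*z = 9 or 6*n + 3*u < -14) and (2*n + u >= -2 or (mem[2*n + u] >= 1 -> 4*n + 2*u <= 0))


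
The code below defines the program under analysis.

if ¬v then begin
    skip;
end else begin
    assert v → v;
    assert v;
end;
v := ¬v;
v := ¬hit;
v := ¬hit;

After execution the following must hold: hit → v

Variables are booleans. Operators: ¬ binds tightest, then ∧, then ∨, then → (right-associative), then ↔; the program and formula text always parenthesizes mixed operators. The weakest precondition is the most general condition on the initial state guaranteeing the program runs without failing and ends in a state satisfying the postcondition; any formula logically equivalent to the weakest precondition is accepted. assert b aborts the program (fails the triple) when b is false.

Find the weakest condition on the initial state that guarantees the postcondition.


Working backward. After the program, hit → v must hold.
Before v := ¬hit: hit → (¬hit)
Before v := ¬hit: hit → (¬hit)
Before v := ¬v: hit → (¬hit)
Then branch requires hit → (¬hit); else branch requires v ∧ (hit → (¬hit)).
Before the if: ((¬v) → (hit → (¬hit))) ∧ (v → (v ∧ (hit → (¬hit))))
Answer: WP = ((¬v) → (hit → (¬hit))) ∧ (v → (v ∧ (hit → (¬hit))))


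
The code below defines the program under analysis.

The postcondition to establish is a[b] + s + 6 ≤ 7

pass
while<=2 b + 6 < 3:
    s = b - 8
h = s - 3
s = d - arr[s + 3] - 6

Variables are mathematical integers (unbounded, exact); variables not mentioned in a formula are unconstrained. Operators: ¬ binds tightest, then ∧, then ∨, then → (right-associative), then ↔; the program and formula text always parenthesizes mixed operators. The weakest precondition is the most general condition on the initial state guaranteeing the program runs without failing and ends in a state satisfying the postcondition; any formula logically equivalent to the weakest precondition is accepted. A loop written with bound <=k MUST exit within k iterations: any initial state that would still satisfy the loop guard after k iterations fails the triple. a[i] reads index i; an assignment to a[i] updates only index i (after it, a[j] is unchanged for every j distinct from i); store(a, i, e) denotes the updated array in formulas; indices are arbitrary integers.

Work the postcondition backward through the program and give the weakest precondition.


Working backward. After the program, the postcondition a[b] + s + 6 ≤ 7 must hold; in canonical form it is a[b] + s ≤ 1.
Before s := d - arr[s + 3] - 6: a[b] + d ≤ arr[s + 3] + 7
Before h := s - 3: a[b] + d ≤ arr[s + 3] + 7
Before the loop (bound <=2), unroll the exhaustion recursion (WP_0 = exit-now case; WP_j = one more guarded iteration, up to j = 2):
  WP_0: (¬(b < -3)) ∧ a[b] + d ≤ arr[s + 3] + 7
  WP_1: (b < -3 → ((¬(b < -3)) ∧ a[b] + d ≤ arr[b - 5] + 7)) ∧ ((¬(b < -3)) → a[b] + d ≤ arr[s + 3] + 7)
  WP_2: (b < -3 → ((b < -3 → ((¬(b < -3)) ∧ a[b] + d ≤ arr[b - 5] + 7)) ∧ ((¬(b < -3)) → a[b] + d ≤ arr[b - 5] + 7))) ∧ ((¬(b < -3)) → a[b] + d ≤ arr[s + 3] + 7)
So before the loop: (b < -3 → ((b < -3 → ((¬(b < -3)) ∧ a[b] + d ≤ arr[b - 5] + 7)) ∧ ((¬(b < -3)) → a[b] + d ≤ arr[b - 5] + 7))) ∧ ((¬(b < -3)) → a[b] + d ≤ arr[s + 3] + 7)
Before skip: (b < -3 → ((b < -3 → ((¬(b < -3)) ∧ a[b] + d ≤ arr[b - 5] + 7)) ∧ ((¬(b < -3)) → a[b] + d ≤ arr[b - 5] + 7))) ∧ ((¬(b < -3)) → a[b] + d ≤ arr[s + 3] + 7)
Answer: WP = (b < -3 → ((b < -3 → ((¬(b < -3)) ∧ a[b] + d ≤ arr[b - 5] + 7)) ∧ ((¬(b < -3)) → a[b] + d ≤ arr[b - 5] + 7))) ∧ ((¬(b < -3)) → a[b] + d ≤ arr[s + 3] + 7)


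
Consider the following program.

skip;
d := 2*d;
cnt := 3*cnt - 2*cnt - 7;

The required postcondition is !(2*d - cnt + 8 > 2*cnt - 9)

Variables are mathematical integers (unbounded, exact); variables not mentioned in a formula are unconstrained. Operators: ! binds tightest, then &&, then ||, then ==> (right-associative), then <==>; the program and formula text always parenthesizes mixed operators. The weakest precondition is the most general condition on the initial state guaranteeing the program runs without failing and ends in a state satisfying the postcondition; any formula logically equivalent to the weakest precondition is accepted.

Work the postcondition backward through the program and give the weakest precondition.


Working backward. After the program, the postcondition !(2*d - cnt + 8 > 2*cnt - 9) must hold; in canonical form it is !(2*d > 3*cnt - 17).
Before cnt := 3*cnt - 2*cnt - 7: !(2*d > 3*cnt - 38)
Before d := 2*d: !(4*d > 3*cnt - 38)
Before skip: !(4*d > 3*cnt - 38)
Answer: WP = !(4*d > 3*cnt - 38)


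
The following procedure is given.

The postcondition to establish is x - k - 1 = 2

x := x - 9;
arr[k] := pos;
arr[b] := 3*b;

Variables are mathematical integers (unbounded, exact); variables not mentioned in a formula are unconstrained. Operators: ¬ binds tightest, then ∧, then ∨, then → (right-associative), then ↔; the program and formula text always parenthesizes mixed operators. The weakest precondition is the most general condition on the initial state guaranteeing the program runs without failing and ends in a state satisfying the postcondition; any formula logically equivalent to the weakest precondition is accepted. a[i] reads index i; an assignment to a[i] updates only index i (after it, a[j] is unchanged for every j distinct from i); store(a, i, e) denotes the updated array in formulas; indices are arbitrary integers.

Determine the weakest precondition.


Working backward. After the program, the postcondition x - k - 1 = 2 must hold; in canonical form it is x = k + 3.
Before arr[b] := 3*b: x = k + 3
Before arr[k] := pos: x = k + 3
Before x := x - 9: x = k + 12
Answer: WP = x = k + 12


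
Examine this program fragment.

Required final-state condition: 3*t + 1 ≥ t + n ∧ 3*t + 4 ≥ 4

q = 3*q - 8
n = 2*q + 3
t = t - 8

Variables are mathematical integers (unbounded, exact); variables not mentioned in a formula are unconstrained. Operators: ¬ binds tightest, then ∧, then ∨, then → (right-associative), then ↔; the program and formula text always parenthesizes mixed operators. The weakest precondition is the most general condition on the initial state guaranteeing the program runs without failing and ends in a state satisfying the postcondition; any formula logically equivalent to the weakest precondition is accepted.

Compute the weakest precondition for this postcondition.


Working backward. After the program, the postcondition 3*t + 1 ≥ t + n ∧ 3*t + 4 ≥ 4 must hold; in canonical form it is 2*t ≥ n - 1 ∧ 3*t ≥ 0.
Before t := t - 8: 2*t ≥ n + 15 ∧ 3*t ≥ 24
Before n := 2*q + 3: 2*t ≥ 2*q + 18 ∧ 3*t ≥ 24
Before q := 3*q - 8: 2*t ≥ 6*q + 2 ∧ 3*t ≥ 24
Answer: WP = 2*t ≥ 6*q + 2 ∧ 3*t ≥ 24


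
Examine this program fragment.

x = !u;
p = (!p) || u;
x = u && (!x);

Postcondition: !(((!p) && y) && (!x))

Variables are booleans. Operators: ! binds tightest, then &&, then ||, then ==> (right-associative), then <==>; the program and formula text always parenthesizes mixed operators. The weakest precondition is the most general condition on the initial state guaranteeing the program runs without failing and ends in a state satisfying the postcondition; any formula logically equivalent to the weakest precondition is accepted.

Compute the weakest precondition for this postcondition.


Working backward. After the program, the postcondition !(((!p) && y) && (!x)) must hold; in canonical form it is !((!p) && y && (!x)).
Before x := u && (!x): !((!p) && y && (!(u && (!x))))
Before p := (!p) || u: !((!((!p) || u)) && y && (!(u && (!x))))
Before x := !u: !((!((!p) || u)) && y && (!u))
Answer: WP = !((!((!p) || u)) && y && (!u))


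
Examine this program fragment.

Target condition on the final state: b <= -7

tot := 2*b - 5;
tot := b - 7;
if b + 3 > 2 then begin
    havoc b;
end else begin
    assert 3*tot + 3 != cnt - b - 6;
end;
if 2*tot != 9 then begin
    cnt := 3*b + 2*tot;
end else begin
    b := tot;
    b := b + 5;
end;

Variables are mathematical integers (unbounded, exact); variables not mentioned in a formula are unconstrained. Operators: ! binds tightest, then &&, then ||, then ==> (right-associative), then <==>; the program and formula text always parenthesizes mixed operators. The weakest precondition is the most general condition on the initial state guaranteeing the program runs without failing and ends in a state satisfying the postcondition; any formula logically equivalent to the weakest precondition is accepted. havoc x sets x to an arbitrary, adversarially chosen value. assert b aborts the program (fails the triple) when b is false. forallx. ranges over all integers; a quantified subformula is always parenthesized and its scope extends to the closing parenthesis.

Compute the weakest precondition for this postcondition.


Working backward. After the program, b <= -7 must hold.
Then branch requires b <= -7; else branch requires tot <= -12.
Before the if: (2*tot != 9 ==> b <= -7) && ((!(2*tot != 9)) ==> tot <= -12)
Then branch requires forall b_1. ((2*tot != 9 ==> b_1 <= -7) && ((!(2*tot != 9)) ==> tot <= -12)); else branch requires b + 3*tot != cnt - 9 && (2*tot != 9 ==> b <= -7) && ((!(2*tot != 9)) ==> tot <= -12).
Before the if: (b > -1 ==> (forall b_1. ((2*tot != 9 ==> b_1 <= -7) && ((!(2*tot != 9)) ==> tot <= -12)))) && ((!(b > -1)) ==> (b + 3*tot != cnt - 9 && (2*tot != 9 ==> b <= -7) && ((!(2*tot != 9)) ==> tot <= -12)))
Before tot := b - 7: (b > -1 ==> (forall b_1. ((2*b != 23 ==> b_1 <= -7) && ((!(2*b != 23)) ==> b <= -5)))) && ((!(b > -1)) ==> (4*b != cnt + 12 && (2*b != 23 ==> b <= -7) && ((!(2*b != 23)) ==> b <= -5)))
Before tot := 2*b - 5: (b > -1 ==> (forall b_1. ((2*b != 23 ==> b_1 <= -7) && ((!(2*b != 23)) ==> b <= -5)))) && ((!(b > -1)) ==> (4*b != cnt + 12 && (2*b != 23 ==> b <= -7) && ((!(2*b != 23)) ==> b <= -5)))
Answer: WP = (b > -1 ==> (forall b_1. ((2*b != 23 ==> b_1 <= -7) && ((!(2*b != 23)) ==> b <= -5)))) && ((!(b > -1)) ==> (4*b != cnt + 12 && (2*b != 23 ==> b <= -7) && ((!(2*b != 23)) ==> b <= -5)))


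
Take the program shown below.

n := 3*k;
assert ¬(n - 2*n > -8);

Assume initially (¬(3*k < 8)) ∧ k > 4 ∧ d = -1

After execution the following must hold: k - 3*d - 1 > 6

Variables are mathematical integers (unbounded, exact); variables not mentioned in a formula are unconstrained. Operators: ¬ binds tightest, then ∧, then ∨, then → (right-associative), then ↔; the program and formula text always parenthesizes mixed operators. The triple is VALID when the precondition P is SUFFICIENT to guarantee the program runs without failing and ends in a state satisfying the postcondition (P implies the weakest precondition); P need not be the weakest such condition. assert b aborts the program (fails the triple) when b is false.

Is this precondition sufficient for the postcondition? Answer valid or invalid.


Working backward. After the program, the postcondition k - 3*d - 1 > 6 must hold; in canonical form it is k > 3*d + 7.
Before assert ¬(n - 2*n > -8): (¬(n < 8)) ∧ k > 3*d + 7
Before n := 3*k: (¬(3*k < 8)) ∧ k > 3*d + 7
The weakest precondition is (¬(3*k < 8)) ∧ k > 3*d + 7.
Check whether (¬(3*k < 8)) ∧ k > 4 ∧ d = -1 implies it.
Every state satisfying the precondition satisfies the weakest precondition: the implication holds.
Answer: valid


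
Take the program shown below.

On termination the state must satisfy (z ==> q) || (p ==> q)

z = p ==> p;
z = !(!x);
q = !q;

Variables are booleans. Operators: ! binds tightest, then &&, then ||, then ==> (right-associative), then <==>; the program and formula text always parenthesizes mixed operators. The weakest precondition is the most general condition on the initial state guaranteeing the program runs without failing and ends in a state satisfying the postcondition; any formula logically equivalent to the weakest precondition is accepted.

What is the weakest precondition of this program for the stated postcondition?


Working backward. After the program, (z ==> q) || (p ==> q) must hold.
Before q := !q: (z ==> (!q)) || (p ==> (!q))
Before z := !(!x): (x ==> (!q)) || (p ==> (!q))
Before z := p ==> p: (x ==> (!q)) || (p ==> (!q))
Answer: WP = (x ==> (!q)) || (p ==> (!q))


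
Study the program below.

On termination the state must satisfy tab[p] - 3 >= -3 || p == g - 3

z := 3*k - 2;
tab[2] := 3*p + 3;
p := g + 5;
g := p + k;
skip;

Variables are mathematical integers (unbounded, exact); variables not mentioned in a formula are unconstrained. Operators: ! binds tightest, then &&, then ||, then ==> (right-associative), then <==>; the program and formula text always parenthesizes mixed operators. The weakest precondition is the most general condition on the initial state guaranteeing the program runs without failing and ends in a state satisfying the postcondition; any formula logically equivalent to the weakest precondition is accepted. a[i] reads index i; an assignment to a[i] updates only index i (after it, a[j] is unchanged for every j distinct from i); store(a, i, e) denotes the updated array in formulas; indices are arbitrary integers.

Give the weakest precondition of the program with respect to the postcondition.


Working backward. After the program, the postcondition tab[p] - 3 >= -3 || p == g - 3 must hold; in canonical form it is tab[p] >= 0 || p == g - 3.
Before skip: tab[p] >= 0 || p == g - 3
Before g := p + k: tab[p] >= 0 || k == 3
Before p := g + 5: tab[g + 5] >= 0 || k == 3
Before tab[2] := 3*p + 3: store(tab, 2, 3*p + 3)[g + 5] >= 0 || k == 3
Before z := 3*k - 2: store(tab, 2, 3*p + 3)[g + 5] >= 0 || k == 3
Answer: WP = store(tab, 2, 3*p + 3)[g + 5] >= 0 || k == 3


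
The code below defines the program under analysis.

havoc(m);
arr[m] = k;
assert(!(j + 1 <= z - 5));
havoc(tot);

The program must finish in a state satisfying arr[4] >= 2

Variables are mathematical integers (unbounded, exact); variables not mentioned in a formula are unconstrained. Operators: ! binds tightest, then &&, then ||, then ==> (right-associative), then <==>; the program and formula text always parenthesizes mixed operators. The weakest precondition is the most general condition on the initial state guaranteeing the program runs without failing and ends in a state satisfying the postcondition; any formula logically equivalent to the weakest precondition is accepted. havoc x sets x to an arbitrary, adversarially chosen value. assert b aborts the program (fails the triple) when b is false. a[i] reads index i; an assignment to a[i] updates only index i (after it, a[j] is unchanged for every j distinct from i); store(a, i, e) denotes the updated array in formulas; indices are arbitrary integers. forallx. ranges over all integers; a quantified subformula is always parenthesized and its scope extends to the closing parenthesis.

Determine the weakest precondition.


Working backward. After the program, arr[4] >= 2 must hold.
Before havoc tot: arr[4] >= 2
Before assert !(j + 1 <= z - 5): (!(j <= z - 6)) && arr[4] >= 2
Before arr[m] := k: (!(j <= z - 6)) && store(arr, m, k)[4] >= 2
Before havoc m: forall m_1. ((!(j <= z - 6)) && store(arr, m_1, k)[4] >= 2)
Answer: WP = forall m_1. ((!(j <= z - 6)) && store(arr, m_1, k)[4] >= 2)


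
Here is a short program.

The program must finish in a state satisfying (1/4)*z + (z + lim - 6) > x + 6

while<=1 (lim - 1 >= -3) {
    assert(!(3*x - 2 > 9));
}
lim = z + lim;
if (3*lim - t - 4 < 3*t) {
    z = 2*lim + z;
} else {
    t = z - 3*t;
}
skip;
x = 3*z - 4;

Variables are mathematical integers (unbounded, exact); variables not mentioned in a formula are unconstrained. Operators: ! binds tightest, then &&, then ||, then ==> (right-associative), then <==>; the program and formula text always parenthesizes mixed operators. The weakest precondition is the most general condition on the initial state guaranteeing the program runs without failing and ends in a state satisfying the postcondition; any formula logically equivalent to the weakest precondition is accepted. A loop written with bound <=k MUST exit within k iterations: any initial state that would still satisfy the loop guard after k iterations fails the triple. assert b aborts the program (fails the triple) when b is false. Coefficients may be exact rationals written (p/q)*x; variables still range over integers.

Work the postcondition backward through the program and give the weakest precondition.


Working backward. After the program, the postcondition (1/4)*z + (z + lim - 6) > x + 6 must hold; in canonical form it is lim + (5/4)*z > x + 12.
Before x := 3*z - 4: lim > (7/4)*z + 8
Before skip: lim > (7/4)*z + 8
Then branch requires (5/2)*lim + (7/4)*z < -8; else branch requires lim > (7/4)*z + 8.
Before the if: (3*lim < 4*t + 4 ==> (5/2)*lim + (7/4)*z < -8) && ((!(3*lim < 4*t + 4)) ==> lim > (7/4)*z + 8)
Before lim := z + lim: (3*lim + 3*z < 4*t + 4 ==> (5/2)*lim + (17/4)*z < -8) && ((!(3*lim + 3*z < 4*t + 4)) ==> lim > (3/4)*z + 8)
Before the loop (bound <=1), unroll the exhaustion recursion (WP_0 = exit-now case; WP_j = one more guarded iteration, up to j = 1):
  WP_0: (!(lim >= -2)) && (3*lim + 3*z < 4*t + 4 ==> (5/2)*lim + (17/4)*z < -8) && ((!(3*lim + 3*z < 4*t + 4)) ==> lim > (3/4)*z + 8)
  WP_1: (lim >= -2 ==> ((!(3*x > 11)) && (!(lim >= -2)) && (3*lim + 3*z < 4*t + 4 ==> (5/2)*lim + (17/4)*z < -8) && ((!(3*lim + 3*z < 4*t + 4)) ==> lim > (3/4)*z + 8))) && ((!(lim >= -2)) ==> ((3*lim + 3*z < 4*t + 4 ==> (5/2)*lim + (17/4)*z < -8) && ((!(3*lim + 3*z < 4*t + 4)) ==> lim > (3/4)*z + 8)))
So before the loop: (lim >= -2 ==> ((!(3*x > 11)) && (!(lim >= -2)) && (3*lim + 3*z < 4*t + 4 ==> (5/2)*lim + (17/4)*z < -8) && ((!(3*lim + 3*z < 4*t + 4)) ==> lim > (3/4)*z + 8))) && ((!(lim >= -2)) ==> ((3*lim + 3*z < 4*t + 4 ==> (5/2)*lim + (17/4)*z < -8) && ((!(3*lim + 3*z < 4*t + 4)) ==> lim > (3/4)*z + 8)))
Answer: WP = (lim >= -2 ==> ((!(3*x > 11)) && (!(lim >= -2)) && (3*lim + 3*z < 4*t + 4 ==> (5/2)*lim + (17/4)*z < -8) && ((!(3*lim + 3*z < 4*t + 4)) ==> lim > (3/4)*z + 8))) && ((!(lim >= -2)) ==> ((3*lim + 3*z < 4*t + 4 ==> (5/2)*lim + (17/4)*z < -8) && ((!(3*lim + 3*z < 4*t + 4)) ==> lim > (3/4)*z + 8)))


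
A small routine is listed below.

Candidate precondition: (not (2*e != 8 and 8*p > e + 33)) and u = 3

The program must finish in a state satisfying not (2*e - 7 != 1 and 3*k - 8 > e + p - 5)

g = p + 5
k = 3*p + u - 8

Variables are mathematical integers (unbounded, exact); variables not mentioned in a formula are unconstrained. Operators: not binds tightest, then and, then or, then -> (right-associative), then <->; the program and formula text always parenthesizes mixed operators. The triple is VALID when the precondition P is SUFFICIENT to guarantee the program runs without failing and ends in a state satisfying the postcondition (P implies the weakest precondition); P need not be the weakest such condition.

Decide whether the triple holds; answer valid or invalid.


Working backward. After the program, the postcondition not (2*e - 7 != 1 and 3*k - 8 > e + p - 5) must hold; in canonical form it is not (2*e != 8 and 3*k > e + p + 3).
Before k := 3*p + u - 8: not (2*e != 8 and 8*p + 3*u > e + 27)
Before g := p + 5: not (2*e != 8 and 8*p + 3*u > e + 27)
The weakest precondition is not (2*e != 8 and 8*p + 3*u > e + 27).
Check whether (not (2*e != 8 and 8*p > e + 33)) and u = 3 implies it.
Countermodel: at the initial state e = 5, p = 3, u = 3, the precondition holds but the weakest precondition fails.
Answer: invalid


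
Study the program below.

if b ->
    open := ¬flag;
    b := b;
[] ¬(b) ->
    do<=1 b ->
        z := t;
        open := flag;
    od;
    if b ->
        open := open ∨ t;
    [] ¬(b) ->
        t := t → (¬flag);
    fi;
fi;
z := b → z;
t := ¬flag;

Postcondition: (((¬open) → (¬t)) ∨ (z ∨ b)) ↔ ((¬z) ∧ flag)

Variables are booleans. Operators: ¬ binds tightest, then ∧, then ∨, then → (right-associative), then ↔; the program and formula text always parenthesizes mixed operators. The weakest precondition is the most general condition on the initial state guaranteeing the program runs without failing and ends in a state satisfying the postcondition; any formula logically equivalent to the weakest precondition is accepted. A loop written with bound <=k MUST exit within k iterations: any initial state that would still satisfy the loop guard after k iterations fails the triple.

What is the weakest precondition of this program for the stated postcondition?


Working backward. After the program, the postcondition (((¬open) → (¬t)) ∨ (z ∨ b)) ↔ ((¬z) ∧ flag) must hold; in canonical form it is (((¬open) → (¬t)) ∨ z ∨ b) ↔ ((¬z) ∧ flag).
Before t := ¬flag: (((¬open) → flag) ∨ z ∨ b) ↔ ((¬z) ∧ flag)
Before z := b → z: (((¬open) → flag) ∨ (b → z) ∨ b) ↔ ((¬(b → z)) ∧ flag)
Then branch requires (¬(b → z)) ∧ flag; else branch requires (b → ((¬b) ∧ (b → ((((¬(flag ∨ t)) → flag) ∨ (b → t) ∨ b) ↔ ((¬(b → t)) ∧ flag))) ∧ ((¬b) → ((((¬flag) → flag) ∨ (b → t) ∨ b) ↔ ((¬(b → t)) ∧ flag))))) ∧ ((¬b) → ((b → ((((¬(open ∨ t)) → flag) ∨ (b → z) ∨ b) ↔ ((¬(b → z)) ∧ flag))) ∧ ((¬b) → ((((¬open) → flag) ∨ (b → z) ∨ b) ↔ ((¬(b → z)) ∧ flag))))).
Before the if: (b → ((¬(b → z)) ∧ flag)) ∧ ((¬b) → ((b → ((¬b) ∧ (b → ((((¬(flag ∨ t)) → flag) ∨ (b → t) ∨ b) ↔ ((¬(b → t)) ∧ flag))) ∧ ((¬b) → ((((¬flag) → flag) ∨ (b → t) ∨ b) ↔ ((¬(b → t)) ∧ flag))))) ∧ ((¬b) → ((b → ((((¬(open ∨ t)) → flag) ∨ (b → z) ∨ b) ↔ ((¬(b → z)) ∧ flag))) ∧ ((¬b) → ((((¬open) → flag) ∨ (b → z) ∨ b) ↔ ((¬(b → z)) ∧ flag)))))))
Answer: WP = (b → ((¬(b → z)) ∧ flag)) ∧ ((¬b) → ((b → ((¬b) ∧ (b → ((((¬(flag ∨ t)) → flag) ∨ (b → t) ∨ b) ↔ ((¬(b → t)) ∧ flag))) ∧ ((¬b) → ((((¬flag) → flag) ∨ (b → t) ∨ b) ↔ ((¬(b → t)) ∧ flag))))) ∧ ((¬b) → ((b → ((((¬(open ∨ t)) → flag) ∨ (b → z) ∨ b) ↔ ((¬(b → z)) ∧ flag))) ∧ ((¬b) → ((((¬open) → flag) ∨ (b → z) ∨ b) ↔ ((¬(b → z)) ∧ flag)))))))
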